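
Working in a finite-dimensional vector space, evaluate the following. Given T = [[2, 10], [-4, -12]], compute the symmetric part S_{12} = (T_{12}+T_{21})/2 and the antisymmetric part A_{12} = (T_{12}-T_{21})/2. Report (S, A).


T_{12} = 10
T_{21} = -4
S_{12} = (10 + -4)/2 = 6/2 = 3
A_{12} = (10 - -4)/2 = 14/2 = 7
Check: S + A = 3 + 7 = 10 = T_{12}.

(3, 7)


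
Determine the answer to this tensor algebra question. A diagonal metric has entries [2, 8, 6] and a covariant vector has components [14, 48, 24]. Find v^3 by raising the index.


To raise an index with a diagonal metric: v^i = v_i / g_{ii}.
For index 3: v_3 = 24, g_{33} = 6
v^3 = 24 / 6 = 4

4


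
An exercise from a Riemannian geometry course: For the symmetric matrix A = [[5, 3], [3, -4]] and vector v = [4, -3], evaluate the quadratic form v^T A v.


First compute Av:
(Av)_1 = 5*4 + 3*-3 = 11
(Av)_2 = 3*4 + -4*-3 = 24
Av = [11, 24]
Then v^T (Av) = 4*11 + -3*24
= 44 + -72 = -28

-28


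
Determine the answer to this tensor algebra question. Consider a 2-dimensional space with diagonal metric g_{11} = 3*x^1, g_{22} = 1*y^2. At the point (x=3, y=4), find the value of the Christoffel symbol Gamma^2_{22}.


For a diagonal metric, Gamma^k_{ij} = (1/2) g^{kk} (dg_{ik}/dx_j + dg_{jk}/dx_i - dg_{ij}/dx_k).
The metric is diagonal, so g_{ab} = 0 for a != b.
At the given point: g_{11} = 9, g_{22} = 16
g^{22} = 1/16
dg_{22}/dx_2 = dg_{22}/dx_2 = 8
dg_{22}/dx_2 = dg_{22}/dx_2 = 8
dg_{22}/dx_2 = dg_{22}/dx_2 = 8
Numerator = 8 + 8 - 8 = 8
Gamma^2_{22} = 8 / (2 * 16) = 1/4

1/4


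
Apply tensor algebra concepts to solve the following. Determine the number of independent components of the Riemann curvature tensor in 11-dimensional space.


The Riemann tensor in d dimensions has d^2(d^2 - 1)/12 independent components.
d = 11, so d^2 = 121
d^2 - 1 = 120
d^2(d^2 - 1) = 121 * 120 = 14520
Divide by 12: 14520 / 12 = 1210

1210


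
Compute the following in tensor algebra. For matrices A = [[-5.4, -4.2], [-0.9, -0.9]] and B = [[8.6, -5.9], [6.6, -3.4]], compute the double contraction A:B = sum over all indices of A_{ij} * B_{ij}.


A:B = sum over all i,j of A_{ij} * B_{ij}.
Row 1: -5.4*8.6=-46.44, -4.2*-5.9=24.78 => row sum = -21.66
Row 2: -0.9*6.6=-5.94, -0.9*-3.4=3.06 => row sum = -2.88
Total = -21.66 + -2.88 = -24.54

-24.54


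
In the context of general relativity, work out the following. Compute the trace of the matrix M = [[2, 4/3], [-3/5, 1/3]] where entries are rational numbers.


The trace is the sum of diagonal entries.
Diagonal: M[1,1] = 2, M[2,2] = 1/3
Tr(M) = 2 + 1/3
Computing step by step:
After adding M[1,1]: 2
After adding M[2,2]: 7/3
Tr(M) = 7/3

7/3


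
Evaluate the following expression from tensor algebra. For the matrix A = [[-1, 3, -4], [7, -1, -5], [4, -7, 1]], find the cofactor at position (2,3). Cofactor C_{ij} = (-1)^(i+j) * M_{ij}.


To find cofactor C_{23}, delete row 2 and column 3.
The resulting 2x2 submatrix is: [[-1, 3], [4, -7]]
Minor M_{23} = -1*-7 - 3*4
  = 7 - 12 = -5
Sign = (-1)^(2+3) = (-1)^5 = -1
Cofactor C_{23} = -1 * -5 = 5

5


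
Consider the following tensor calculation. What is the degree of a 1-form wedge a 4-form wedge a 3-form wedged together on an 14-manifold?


The degree of a wedge product is the sum of the degrees of the individual forms.
Degrees: 1, 4, 3
Total degree = 1 + 4 + 3 = 8

8


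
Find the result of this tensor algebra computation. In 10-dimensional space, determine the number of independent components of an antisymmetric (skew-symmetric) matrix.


An antisymmetric rank-2 tensor satisfies A_{ij} = -A_{ji}, so diagonal entries are zero.
The independent components are the upper-triangular entries: C(n, 2) = n(n-1)/2.
n = 10
C(10, 2) = 10 * 9 / 2 = 90 / 2 = 45

45


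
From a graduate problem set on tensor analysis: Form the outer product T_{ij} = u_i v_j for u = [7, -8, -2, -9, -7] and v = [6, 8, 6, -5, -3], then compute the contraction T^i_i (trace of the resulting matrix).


The outer product gives T_{ij} = u_i v_j.
The trace (contraction) is Tr(T) = sum_i T_{ii} = sum_i u_i v_i.
Diagonal entries:
T_{11} = u_1 * v_1 = 7 * 6 = 42
T_{22} = u_2 * v_2 = -8 * 8 = -64
T_{33} = u_3 * v_3 = -2 * 6 = -12
T_{44} = u_4 * v_4 = -9 * -5 = 45
T_{55} = u_5 * v_5 = -7 * -3 = 21
Tr(T) = 42 + -64 + -12 + 45 + 21 = 32

32


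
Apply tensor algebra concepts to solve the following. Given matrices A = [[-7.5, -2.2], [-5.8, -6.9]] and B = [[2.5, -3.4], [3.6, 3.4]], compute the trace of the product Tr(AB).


Tr(AB) = sum_i (AB)_{ii} where (AB)_{ii} = sum_k A_{ik} B_{ki}.
(AB)_{11} = -7.5*2.5 + -2.2*3.6 = -26.67
(AB)_{22} = -5.8*-3.4 + -6.9*3.4 = -3.74
Tr(AB) = -26.67 + -3.74 = -30.41

-30.41


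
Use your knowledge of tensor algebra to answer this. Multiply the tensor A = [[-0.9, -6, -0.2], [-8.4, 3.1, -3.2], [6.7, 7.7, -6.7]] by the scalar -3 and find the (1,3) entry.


Scalar multiplication: (cA)_{ij} = c * A_{ij}.
c = -3
A_{13} = -0.2
(cA)_{13} = -3 * -0.2 = 0.6

0.6


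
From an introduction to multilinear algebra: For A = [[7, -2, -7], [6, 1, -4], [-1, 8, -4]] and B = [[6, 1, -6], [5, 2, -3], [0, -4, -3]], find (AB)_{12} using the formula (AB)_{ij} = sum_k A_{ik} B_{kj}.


(AB)_{ij} = sum_k A_{ik} B_{kj}.
For i=1, j=2:
A_{11} * B_{12} = 7 * 1 = 7
A_{12} * B_{22} = -2 * 2 = -4
A_{13} * B_{32} = -7 * -4 = 28
Sum = 7 + -4 + 28 = 31

31


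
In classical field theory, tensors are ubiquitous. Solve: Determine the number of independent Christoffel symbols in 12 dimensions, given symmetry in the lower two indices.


Christoffel symbols Gamma^k_{ij} are symmetric in i,j, so there are d * d(d+1)/2 independent symbols.
d = 12
d(d+1)/2 = 12 * 13 / 2 = 78
Total = 12 * 78 = 936

936


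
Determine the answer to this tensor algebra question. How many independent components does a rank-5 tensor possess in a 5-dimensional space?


The number of components of a rank-r tensor in d dimensions is d^r.
Here d = 5 and r = 5.
5^5 = 3125

3125


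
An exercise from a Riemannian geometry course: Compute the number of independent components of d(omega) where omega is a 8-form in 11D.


The exterior derivative of a p-form is a (p+1)-form.
Its number of independent components is C(n, p+1).
n = 11, p+1 = 9
C(11, 9) = 55

55


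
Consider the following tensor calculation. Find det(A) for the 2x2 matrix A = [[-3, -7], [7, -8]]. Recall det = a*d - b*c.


For a 2x2 matrix [[a, b], [c, d]], det = a*d - b*c.
a = -3, b = -7, c = 7, d = -8
a*d = -3 * -8 = 24
b*c = -7 * 7 = -49
det = 24 - -49 = 73

73


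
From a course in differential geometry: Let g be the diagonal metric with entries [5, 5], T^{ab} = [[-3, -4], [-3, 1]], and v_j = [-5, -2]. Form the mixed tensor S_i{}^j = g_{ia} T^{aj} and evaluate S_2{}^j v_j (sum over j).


Step 1: lower the first index. For a diagonal metric, g_{ia} T^{aj} = g_{ii} T^{ij} (no sum on i).
g_{22} = 5
S_2{}^1 = 5 * T^{21} = 5 * -3 = -15
S_2{}^2 = 5 * T^{22} = 5 * 1 = 5
Step 2: contract S_2{}^j with v_j.
S_2{}^1 * v_1 = -15 * -5 = 75
S_2{}^2 * v_2 = 5 * -2 = -10
Result = 75 + -10 = 65

65


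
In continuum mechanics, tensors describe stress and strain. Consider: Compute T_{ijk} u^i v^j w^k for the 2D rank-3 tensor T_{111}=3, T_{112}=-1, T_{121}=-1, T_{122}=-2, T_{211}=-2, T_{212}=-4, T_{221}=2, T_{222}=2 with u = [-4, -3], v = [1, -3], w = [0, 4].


S = sum over i,j,k of T_{ijk} u_i v_j w_k. Expanding all 8 terms:
T_{111}*u_1*v_1*w_1 = 3*-4*1*0 = 0  (running total: 0)
T_{112}*u_1*v_1*w_2 = -1*-4*1*4 = 16  (running total: 16)
T_{121}*u_1*v_2*w_1 = -1*-4*-3*0 = 0  (running total: 16)
T_{122}*u_1*v_2*w_2 = -2*-4*-3*4 = -96  (running total: -80)
T_{211}*u_2*v_1*w_1 = -2*-3*1*0 = 0  (running total: -80)
T_{212}*u_2*v_1*w_2 = -4*-3*1*4 = 48  (running total: -32)
T_{221}*u_2*v_2*w_1 = 2*-3*-3*0 = 0  (running total: -32)
T_{222}*u_2*v_2*w_2 = 2*-3*-3*4 = 72  (running total: 40)
S = 40

40


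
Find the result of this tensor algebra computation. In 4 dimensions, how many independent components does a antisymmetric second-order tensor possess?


A antisymmetric rank-2 tensor in d dimensions has d(d-1)/2 independent components.
d = 4
d(d-1)/2 = 4 * 3 / 2 = 12 / 2 = 6

6


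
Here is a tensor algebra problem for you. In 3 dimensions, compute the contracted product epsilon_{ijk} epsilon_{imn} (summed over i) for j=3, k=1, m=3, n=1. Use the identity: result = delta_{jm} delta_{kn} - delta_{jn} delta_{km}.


Using the identity: epsilon_{ijk} epsilon_{imn} = delta_{jm} delta_{kn} - delta_{jn} delta_{km}.
delta_{33} = 1
delta_{11} = 1
delta_{31} = 0
delta_{13} = 0
Result = 1 * 1 - 0 * 0 = 1 - 0 = 1

1


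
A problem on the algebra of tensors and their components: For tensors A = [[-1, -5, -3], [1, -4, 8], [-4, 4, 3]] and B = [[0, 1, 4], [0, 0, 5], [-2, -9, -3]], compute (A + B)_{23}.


Tensor addition is component-wise: (A + B)_{ij} = A_{ij} + B_{ij}.
A_{23} = 8
B_{23} = 5
(A + B)_{23} = 8 + 5 = 13

13


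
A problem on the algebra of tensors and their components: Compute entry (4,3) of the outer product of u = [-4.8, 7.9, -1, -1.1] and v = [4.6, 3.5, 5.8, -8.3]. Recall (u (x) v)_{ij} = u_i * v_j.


The outer product entry T_{ij} = u_i * v_j.
We need i=4, j=3.
u_4 = -1.1, v_3 = 5.8
T_{4,3} = -1.1 * 5.8 = -6.38

-6.38


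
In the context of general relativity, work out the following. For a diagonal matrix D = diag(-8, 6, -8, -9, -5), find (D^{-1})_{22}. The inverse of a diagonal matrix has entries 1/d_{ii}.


For a diagonal matrix, the inverse has entries (D^{-1})_{ii} = 1/d_{ii}.
The diagonal entries are: d_{11} = -8, d_{22} = 6, d_{33} = -8, d_{44} = -9, d_{55} = -5
We need (D^{-1})_{22} = 1/d_{22} = 1/6 = 1/6

1/6


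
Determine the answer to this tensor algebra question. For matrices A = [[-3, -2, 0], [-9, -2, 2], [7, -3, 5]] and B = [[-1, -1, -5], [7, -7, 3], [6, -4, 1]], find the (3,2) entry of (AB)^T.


(AB)^T_{ij} = (AB)_{ji} = sum_k A_{jk} B_{ki}.
For i=3, j=2 we need (AB)_{23}:
A_{21} * B_{13} = -9 * -5 = 45
A_{22} * B_{23} = -2 * 3 = -6
A_{23} * B_{33} = 2 * 1 = 2
Sum = 45 + -6 + 2 = 41

41


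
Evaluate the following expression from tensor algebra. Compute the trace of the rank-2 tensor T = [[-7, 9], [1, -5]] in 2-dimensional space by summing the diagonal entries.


The contraction (trace) of a rank-2 tensor is the sum of its diagonal elements.
Diagonal entries: A[1,1] = -7, A[2,2] = -5
Tr(A) = -7 + -5 = -12

-12


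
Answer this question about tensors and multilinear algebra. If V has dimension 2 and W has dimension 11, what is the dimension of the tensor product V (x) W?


The dimension of a tensor product is the product of dimensions.
dim(V) = 2, dim(W) = 11
dim(V (x) W) = 2 * 11 = 22

22


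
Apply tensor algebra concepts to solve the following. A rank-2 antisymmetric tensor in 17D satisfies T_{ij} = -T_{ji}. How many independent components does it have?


An antisymmetric rank-2 tensor satisfies A_{ij} = -A_{ji}, so diagonal entries are zero.
The independent components are the upper-triangular entries: C(n, 2) = n(n-1)/2.
n = 17
C(17, 2) = 17 * 16 / 2 = 272 / 2 = 136

136


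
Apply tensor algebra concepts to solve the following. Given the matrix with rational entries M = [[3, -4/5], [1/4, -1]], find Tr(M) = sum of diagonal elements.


The trace is the sum of diagonal entries.
Diagonal: M[1,1] = 3, M[2,2] = -1
Tr(M) = 3 + -1
Computing step by step:
After adding M[1,1]: 3
After adding M[2,2]: 2
Tr(M) = 2

2


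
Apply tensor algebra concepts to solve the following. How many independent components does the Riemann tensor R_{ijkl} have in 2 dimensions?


The Riemann tensor in d dimensions has d^2(d^2 - 1)/12 independent components.
d = 2, so d^2 = 4
d^2 - 1 = 3
d^2(d^2 - 1) = 4 * 3 = 12
Divide by 12: 12 / 12 = 1

1


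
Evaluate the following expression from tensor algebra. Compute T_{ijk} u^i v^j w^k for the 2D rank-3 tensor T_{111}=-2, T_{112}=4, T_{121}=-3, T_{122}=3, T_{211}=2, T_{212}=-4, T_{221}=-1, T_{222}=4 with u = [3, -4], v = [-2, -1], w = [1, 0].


S = sum over i,j,k of T_{ijk} u_i v_j w_k. Expanding all 8 terms:
T_{111}*u_1*v_1*w_1 = -2*3*-2*1 = 12  (running total: 12)
T_{112}*u_1*v_1*w_2 = 4*3*-2*0 = 0  (running total: 12)
T_{121}*u_1*v_2*w_1 = -3*3*-1*1 = 9  (running total: 21)
T_{122}*u_1*v_2*w_2 = 3*3*-1*0 = 0  (running total: 21)
T_{211}*u_2*v_1*w_1 = 2*-4*-2*1 = 16  (running total: 37)
T_{212}*u_2*v_1*w_2 = -4*-4*-2*0 = 0  (running total: 37)
T_{221}*u_2*v_2*w_1 = -1*-4*-1*1 = -4  (running total: 33)
T_{222}*u_2*v_2*w_2 = 4*-4*-1*0 = 0  (running total: 33)
S = 33

33


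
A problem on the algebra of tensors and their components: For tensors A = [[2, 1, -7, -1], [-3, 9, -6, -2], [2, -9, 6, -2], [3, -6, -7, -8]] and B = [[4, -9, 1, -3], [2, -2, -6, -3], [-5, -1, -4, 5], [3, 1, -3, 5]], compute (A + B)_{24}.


Tensor addition is component-wise: (A + B)_{ij} = A_{ij} + B_{ij}.
A_{24} = -2
B_{24} = -3
(A + B)_{24} = -2 + -3 = -5

-5


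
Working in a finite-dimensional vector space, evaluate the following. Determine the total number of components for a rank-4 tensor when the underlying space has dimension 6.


The number of components of a rank-r tensor in d dimensions is d^r.
Here d = 6 and r = 4.
6^4 = 1296

1296


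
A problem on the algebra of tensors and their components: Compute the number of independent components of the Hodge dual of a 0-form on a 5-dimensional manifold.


The Hodge dual of a p-form on an n-dimensional manifold is an (n-p)-form.
n = 5, p = 0, so dual degree = 5 - 0 = 5
The number of components is C(n, n-p) = C(5, 5) = 1

1


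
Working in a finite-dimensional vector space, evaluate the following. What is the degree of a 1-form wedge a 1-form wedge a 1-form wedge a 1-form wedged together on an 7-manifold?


The degree of a wedge product is the sum of the degrees of the individual forms.
Degrees: 1, 1, 1, 1
Total degree = 1 + 1 + 1 + 1 = 4

4


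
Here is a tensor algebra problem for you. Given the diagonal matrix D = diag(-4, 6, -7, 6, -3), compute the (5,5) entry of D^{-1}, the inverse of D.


For a diagonal matrix, the inverse has entries (D^{-1})_{ii} = 1/d_{ii}.
The diagonal entries are: d_{11} = -4, d_{22} = 6, d_{33} = -7, d_{44} = 6, d_{55} = -3
We need (D^{-1})_{55} = 1/d_{55} = 1/-3 = -1/3

-1/3


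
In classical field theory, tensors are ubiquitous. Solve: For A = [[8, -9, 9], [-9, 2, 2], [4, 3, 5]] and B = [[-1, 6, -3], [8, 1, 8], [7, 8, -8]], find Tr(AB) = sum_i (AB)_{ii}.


Tr(AB) = sum_i (AB)_{ii} where (AB)_{ii} = sum_k A_{ik} B_{ki}.
(AB)_{11} = 8*-1 + -9*8 + 9*7 = -17
(AB)_{22} = -9*6 + 2*1 + 2*8 = -36
(AB)_{33} = 4*-3 + 3*8 + 5*-8 = -28
Tr(AB) = -17 + -36 + -28 = -81

-81


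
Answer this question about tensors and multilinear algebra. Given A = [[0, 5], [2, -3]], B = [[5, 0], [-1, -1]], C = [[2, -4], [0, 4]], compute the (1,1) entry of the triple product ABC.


(ABC)_{11} = sum_m (AB)_{1m} C_{m1}. First compute row 1 of AB.
(AB)_{11} = 0*5 + 5*-1 = -5
(AB)_{12} = 0*0 + 5*-1 = -5
Now contract with column 1 of C:
(AB)_{11} * C_{11} = -5 * 2 = -10
(AB)_{12} * C_{21} = -5 * 0 = 0
(ABC)_{11} = -10 + 0 = -10

-10


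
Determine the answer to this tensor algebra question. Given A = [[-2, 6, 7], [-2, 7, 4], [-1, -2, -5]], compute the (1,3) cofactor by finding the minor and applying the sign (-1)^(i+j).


To find cofactor C_{13}, delete row 1 and column 3.
The resulting 2x2 submatrix is: [[-2, 7], [-1, -2]]
Minor M_{13} = -2*-2 - 7*-1
  = 4 - -7 = 11
Sign = (-1)^(1+3) = (-1)^4 = 1
Cofactor C_{13} = 1 * 11 = 11

11


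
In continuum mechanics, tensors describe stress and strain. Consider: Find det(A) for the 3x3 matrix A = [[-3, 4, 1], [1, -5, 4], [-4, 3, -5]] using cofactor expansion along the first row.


Expanding along the first row, det(A) = a11*M_11 - a12*M_12 + a13*M_13, where M_1j is the (1,j) minor.
Minor M_11 = -5*-5 - 4*3 = 13
Minor M_12 = 1*-5 - 4*-4 = 11
Minor M_13 = 1*3 - -5*-4 = -17
det = -3*(13) - 4*(11) + 1*(-17)
    = -39 - 44 + -17
    = -100

-100


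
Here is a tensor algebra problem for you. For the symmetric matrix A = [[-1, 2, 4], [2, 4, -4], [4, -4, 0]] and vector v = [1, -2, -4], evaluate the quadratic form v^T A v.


First compute Av:
(Av)_1 = -1*1 + 2*-2 + 4*-4 = -21
(Av)_2 = 2*1 + 4*-2 + -4*-4 = 10
(Av)_3 = 4*1 + -4*-2 + 0*-4 = 12
Av = [-21, 10, 12]
Then v^T (Av) = 1*-21 + -2*10 + -4*12
= -21 + -20 + -48 = -89

-89


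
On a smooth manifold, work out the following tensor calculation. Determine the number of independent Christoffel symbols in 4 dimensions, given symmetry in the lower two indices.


Christoffel symbols Gamma^k_{ij} are symmetric in i,j, so there are d * d(d+1)/2 independent symbols.
d = 4
d(d+1)/2 = 4 * 5 / 2 = 10
Total = 4 * 10 = 40

40


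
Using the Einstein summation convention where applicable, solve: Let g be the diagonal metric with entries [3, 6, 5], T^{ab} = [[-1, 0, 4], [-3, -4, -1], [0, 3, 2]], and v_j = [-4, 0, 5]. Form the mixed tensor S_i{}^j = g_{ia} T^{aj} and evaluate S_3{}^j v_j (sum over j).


Step 1: lower the first index. For a diagonal metric, g_{ia} T^{aj} = g_{ii} T^{ij} (no sum on i).
g_{33} = 5
S_3{}^1 = 5 * T^{31} = 5 * 0 = 0
S_3{}^2 = 5 * T^{32} = 5 * 3 = 15
S_3{}^3 = 5 * T^{33} = 5 * 2 = 10
Step 2: contract S_3{}^j with v_j.
S_3{}^1 * v_1 = 0 * -4 = 0
S_3{}^2 * v_2 = 15 * 0 = 0
S_3{}^3 * v_3 = 10 * 5 = 50
Result = 0 + 0 + 50 = 50

50


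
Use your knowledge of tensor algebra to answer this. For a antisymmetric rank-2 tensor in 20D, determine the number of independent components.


A antisymmetric rank-2 tensor in d dimensions has d(d-1)/2 independent components.
d = 20
d(d-1)/2 = 20 * 19 / 2 = 380 / 2 = 190

190


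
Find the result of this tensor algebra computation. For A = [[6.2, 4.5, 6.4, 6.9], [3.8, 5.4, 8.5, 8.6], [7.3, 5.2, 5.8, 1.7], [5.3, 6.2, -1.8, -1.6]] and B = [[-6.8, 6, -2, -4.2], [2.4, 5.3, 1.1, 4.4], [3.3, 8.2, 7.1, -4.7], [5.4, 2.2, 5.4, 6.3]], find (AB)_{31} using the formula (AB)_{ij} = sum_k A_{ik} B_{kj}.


(AB)_{ij} = sum_k A_{ik} B_{kj}.
For i=3, j=1:
A_{31} * B_{11} = 7.3 * -6.8 = -49.64
A_{32} * B_{21} = 5.2 * 2.4 = 12.48
A_{33} * B_{31} = 5.8 * 3.3 = 19.14
A_{34} * B_{41} = 1.7 * 5.4 = 9.18
Sum = -49.64 + 12.48 + 19.14 + 9.18 = -8.84

-8.84


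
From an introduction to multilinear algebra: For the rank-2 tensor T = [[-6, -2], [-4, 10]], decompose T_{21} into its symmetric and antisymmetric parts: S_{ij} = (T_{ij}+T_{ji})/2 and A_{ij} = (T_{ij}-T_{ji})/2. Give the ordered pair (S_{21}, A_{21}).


T_{21} = -4
T_{12} = -2
S_{21} = (-4 + -2)/2 = -6/2 = -3
A_{21} = (-4 - -2)/2 = -2/2 = -1
Check: S + A = -3 + -1 = -4 = T_{21}.

(-3, -1)


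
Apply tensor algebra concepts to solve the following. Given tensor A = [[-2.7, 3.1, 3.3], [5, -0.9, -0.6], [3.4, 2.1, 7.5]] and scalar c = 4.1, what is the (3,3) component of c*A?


Scalar multiplication: (cA)_{ij} = c * A_{ij}.
c = 4.1
A_{33} = 7.5
(cA)_{33} = 4.1 * 7.5 = 30.75

30.75


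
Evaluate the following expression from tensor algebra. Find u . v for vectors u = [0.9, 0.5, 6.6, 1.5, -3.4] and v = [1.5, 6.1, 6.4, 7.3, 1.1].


The inner product u . v = sum of u_i * v_i.
Term-by-term: 0.9 * 1.5, 0.5 * 6.1, 6.6 * 6.4, 1.5 * 7.3, -3.4 * 1.1
Products: 1.35, 3.05, 42.24, 10.95, -3.74
Sum = 1.35 + 3.05 + 42.24 + 10.95 + -3.74 = 53.85

53.85


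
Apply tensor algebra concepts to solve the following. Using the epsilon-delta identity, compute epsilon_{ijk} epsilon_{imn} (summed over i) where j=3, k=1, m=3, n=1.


Using the identity: epsilon_{ijk} epsilon_{imn} = delta_{jm} delta_{kn} - delta_{jn} delta_{km}.
delta_{33} = 1
delta_{11} = 1
delta_{31} = 0
delta_{13} = 0
Result = 1 * 1 - 0 * 0 = 1 - 0 = 1

1


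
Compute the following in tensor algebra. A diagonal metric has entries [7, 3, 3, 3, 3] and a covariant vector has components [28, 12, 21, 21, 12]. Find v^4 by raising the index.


To raise an index with a diagonal metric: v^i = v_i / g_{ii}.
For index 4: v_4 = 21, g_{44} = 3
v^4 = 21 / 3 = 7

7


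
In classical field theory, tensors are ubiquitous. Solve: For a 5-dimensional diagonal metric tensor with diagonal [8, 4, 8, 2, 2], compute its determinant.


For a diagonal metric, the determinant is the product of diagonal entries.
Diagonal entries: 8, 4, 8, 2, 2
det(g) = 8 * 4 * 8 * 2 * 2 = 1024

1024


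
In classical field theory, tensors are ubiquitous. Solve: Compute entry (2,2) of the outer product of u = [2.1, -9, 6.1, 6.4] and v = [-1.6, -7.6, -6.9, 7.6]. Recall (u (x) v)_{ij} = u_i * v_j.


The outer product entry T_{ij} = u_i * v_j.
We need i=2, j=2.
u_2 = -9, v_2 = -7.6
T_{2,2} = -9 * -7.6 = 68.4

68.4


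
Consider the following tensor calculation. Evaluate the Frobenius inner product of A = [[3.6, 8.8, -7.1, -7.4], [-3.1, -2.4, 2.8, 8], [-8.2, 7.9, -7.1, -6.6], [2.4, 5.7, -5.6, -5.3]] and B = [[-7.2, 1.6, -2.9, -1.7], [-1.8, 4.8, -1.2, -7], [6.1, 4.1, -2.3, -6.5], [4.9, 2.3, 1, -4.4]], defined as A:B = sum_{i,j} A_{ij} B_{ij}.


A:B = sum over all i,j of A_{ij} * B_{ij}.
Row 1: 3.6*-7.2=-25.92, 8.8*1.6=14.08, -7.1*-2.9=20.59, -7.4*-1.7=12.58 => row sum = 21.33
Row 2: -3.1*-1.8=5.58, -2.4*4.8=-11.52, 2.8*-1.2=-3.36, 8*-7=-56 => row sum = -65.3
Row 3: -8.2*6.1=-50.02, 7.9*4.1=32.39, -7.1*-2.3=16.33, -6.6*-6.5=42.9 => row sum = 41.6
Row 4: 2.4*4.9=11.76, 5.7*2.3=13.11, -5.6*1=-5.6, -5.3*-4.4=23.32 => row sum = 42.59
Total = 21.33 + -65.3 + 41.6 + 42.59 = 40.22

40.22


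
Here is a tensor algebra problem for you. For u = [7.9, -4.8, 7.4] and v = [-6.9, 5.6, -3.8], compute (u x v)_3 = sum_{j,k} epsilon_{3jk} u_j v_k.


(u x v)_3 = sum_{j,k} epsilon_{3jk} u_j v_k. Only permutations of (1,2,3) contribute; the two non-zero terms are:
eps_{312} u_1 v_2 = 1 * 7.9 * 5.6 = 44.24
eps_{321} u_2 v_1 = -1 * -4.8 * -6.9 = -33.12
(u x v)_3 = 11.12

11.12


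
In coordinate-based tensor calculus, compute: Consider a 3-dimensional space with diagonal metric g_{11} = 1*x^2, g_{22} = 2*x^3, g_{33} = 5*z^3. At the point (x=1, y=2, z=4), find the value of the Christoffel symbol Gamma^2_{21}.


For a diagonal metric, Gamma^k_{ij} = (1/2) g^{kk} (dg_{ik}/dx_j + dg_{jk}/dx_i - dg_{ij}/dx_k).
The metric is diagonal, so g_{ab} = 0 for a != b.
At the given point: g_{11} = 1, g_{22} = 2, g_{33} = 320
g^{22} = 1/2
dg_{22}/dx_1 = dg_{22}/dx_1 = 6
dg_{12}/dx_2 = 0 (off-diagonal)
dg_{21}/dx_2 = 0 (off-diagonal)
Numerator = 6 + 0 - 0 = 6
Gamma^2_{21} = 6 / (2 * 2) = 3/2

3/2


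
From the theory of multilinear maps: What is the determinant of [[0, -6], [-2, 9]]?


For a 2x2 matrix [[a, b], [c, d]], det = a*d - b*c.
a = 0, b = -6, c = -2, d = 9
a*d = 0 * 9 = 0
b*c = -6 * -2 = 12
det = 0 - 12 = -12

-12


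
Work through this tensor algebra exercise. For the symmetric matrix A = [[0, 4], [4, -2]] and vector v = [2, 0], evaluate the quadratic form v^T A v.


First compute Av:
(Av)_1 = 0*2 + 4*0 = 0
(Av)_2 = 4*2 + -2*0 = 8
Av = [0, 8]
Then v^T (Av) = 2*0 + 0*8
= 0 + 0 = 0

0


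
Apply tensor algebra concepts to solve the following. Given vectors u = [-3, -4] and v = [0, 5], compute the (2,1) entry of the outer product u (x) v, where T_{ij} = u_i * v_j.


The outer product entry T_{ij} = u_i * v_j.
We need i=2, j=1.
u_2 = -4, v_1 = 0
T_{2,1} = -4 * 0 = 0

0


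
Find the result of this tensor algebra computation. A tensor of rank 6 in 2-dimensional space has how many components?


The number of components of a rank-r tensor in d dimensions is d^r.
Here d = 2 and r = 6.
2^6 = 64

64


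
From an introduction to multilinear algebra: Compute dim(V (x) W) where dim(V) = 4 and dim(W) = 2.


The dimension of a tensor product is the product of dimensions.
dim(V) = 4, dim(W) = 2
dim(V (x) W) = 4 * 2 = 8

8


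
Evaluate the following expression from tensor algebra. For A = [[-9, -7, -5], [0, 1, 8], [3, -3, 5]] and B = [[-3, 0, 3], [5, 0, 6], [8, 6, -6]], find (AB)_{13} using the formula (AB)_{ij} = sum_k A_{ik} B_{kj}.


(AB)_{ij} = sum_k A_{ik} B_{kj}.
For i=1, j=3:
A_{11} * B_{13} = -9 * 3 = -27
A_{12} * B_{23} = -7 * 6 = -42
A_{13} * B_{33} = -5 * -6 = 30
Sum = -27 + -42 + 30 = -39

-39


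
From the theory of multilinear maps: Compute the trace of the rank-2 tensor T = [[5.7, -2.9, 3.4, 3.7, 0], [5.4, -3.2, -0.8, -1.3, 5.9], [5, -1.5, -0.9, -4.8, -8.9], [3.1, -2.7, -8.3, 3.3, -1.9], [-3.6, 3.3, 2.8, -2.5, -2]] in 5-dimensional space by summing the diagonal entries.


The contraction (trace) of a rank-2 tensor is the sum of its diagonal elements.
Diagonal entries: A[1,1] = 5.7, A[2,2] = -3.2, A[3,3] = -0.9, A[4,4] = 3.3, A[5,5] = -2
Tr(A) = 5.7 + -3.2 + -0.9 + 3.3 + -2 = 2.9

2.9


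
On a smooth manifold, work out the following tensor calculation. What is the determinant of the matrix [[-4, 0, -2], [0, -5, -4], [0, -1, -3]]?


Expanding along the first row, det(A) = a11*M_11 - a12*M_12 + a13*M_13, where M_1j is the (1,j) minor.
Minor M_11 = -5*-3 - -4*-1 = 11
Minor M_12 = 0*-3 - -4*0 = 0
Minor M_13 = 0*-1 - -5*0 = 0
det = -4*(11) - 0*(0) + -2*(0)
    = -44 - 0 + 0
    = -44

-44


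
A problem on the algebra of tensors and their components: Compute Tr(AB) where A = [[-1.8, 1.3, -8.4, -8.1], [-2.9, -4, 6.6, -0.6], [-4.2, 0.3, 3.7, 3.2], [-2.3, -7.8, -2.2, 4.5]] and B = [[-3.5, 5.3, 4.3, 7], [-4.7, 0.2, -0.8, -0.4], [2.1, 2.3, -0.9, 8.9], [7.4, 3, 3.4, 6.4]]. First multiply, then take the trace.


Tr(AB) = sum_i (AB)_{ii} where (AB)_{ii} = sum_k A_{ik} B_{ki}.
(AB)_{11} = -1.8*-3.5 + 1.3*-4.7 + -8.4*2.1 + -8.1*7.4 = -77.39
(AB)_{22} = -2.9*5.3 + -4*0.2 + 6.6*2.3 + -0.6*3 = -2.79
(AB)_{33} = -4.2*4.3 + 0.3*-0.8 + 3.7*-0.9 + 3.2*3.4 = -10.75
(AB)_{44} = -2.3*7 + -7.8*-0.4 + -2.2*8.9 + 4.5*6.4 = -3.76
Tr(AB) = -77.39 + -2.79 + -10.75 + -3.76 = -94.69

-94.69


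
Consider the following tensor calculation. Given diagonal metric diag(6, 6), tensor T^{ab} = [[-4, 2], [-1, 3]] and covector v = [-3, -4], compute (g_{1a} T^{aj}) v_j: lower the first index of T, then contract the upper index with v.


Step 1: lower the first index. For a diagonal metric, g_{ia} T^{aj} = g_{ii} T^{ij} (no sum on i).
g_{11} = 6
S_1{}^1 = 6 * T^{11} = 6 * -4 = -24
S_1{}^2 = 6 * T^{12} = 6 * 2 = 12
Step 2: contract S_1{}^j with v_j.
S_1{}^1 * v_1 = -24 * -3 = 72
S_1{}^2 * v_2 = 12 * -4 = -48
Result = 72 + -48 = 24

24


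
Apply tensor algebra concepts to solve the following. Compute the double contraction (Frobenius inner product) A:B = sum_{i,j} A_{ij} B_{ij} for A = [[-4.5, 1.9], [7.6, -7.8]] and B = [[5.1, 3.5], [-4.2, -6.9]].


A:B = sum over all i,j of A_{ij} * B_{ij}.
Row 1: -4.5*5.1=-22.95, 1.9*3.5=6.65 => row sum = -16.3
Row 2: 7.6*-4.2=-31.92, -7.8*-6.9=53.82 => row sum = 21.9
Total = -16.3 + 21.9 = 5.6

5.6


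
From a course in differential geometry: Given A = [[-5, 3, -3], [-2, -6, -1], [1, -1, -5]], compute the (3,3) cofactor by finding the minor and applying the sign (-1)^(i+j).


To find cofactor C_{33}, delete row 3 and column 3.
The resulting 2x2 submatrix is: [[-5, 3], [-2, -6]]
Minor M_{33} = -5*-6 - 3*-2
  = 30 - -6 = 36
Sign = (-1)^(3+3) = (-1)^6 = 1
Cofactor C_{33} = 1 * 36 = 36

36


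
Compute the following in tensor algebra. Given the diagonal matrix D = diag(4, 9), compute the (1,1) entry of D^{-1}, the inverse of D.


For a diagonal matrix, the inverse has entries (D^{-1})_{ii} = 1/d_{ii}.
The diagonal entries are: d_{11} = 4, d_{22} = 9
We need (D^{-1})_{11} = 1/d_{11} = 1/4 = 1/4

1/4


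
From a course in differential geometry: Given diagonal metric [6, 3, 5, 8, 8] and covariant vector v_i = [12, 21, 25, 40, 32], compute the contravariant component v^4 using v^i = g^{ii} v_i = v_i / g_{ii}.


To raise an index with a diagonal metric: v^i = v_i / g_{ii}.
For index 4: v_4 = 40, g_{44} = 8
v^4 = 40 / 8 = 5

5


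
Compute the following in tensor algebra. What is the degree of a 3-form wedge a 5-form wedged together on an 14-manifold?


The degree of a wedge product is the sum of the degrees of the individual forms.
Degrees: 3, 5
Total degree = 3 + 5 = 8

8


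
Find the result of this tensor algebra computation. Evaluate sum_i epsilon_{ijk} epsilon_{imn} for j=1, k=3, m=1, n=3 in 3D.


Using the identity: epsilon_{ijk} epsilon_{imn} = delta_{jm} delta_{kn} - delta_{jn} delta_{km}.
delta_{11} = 1
delta_{33} = 1
delta_{13} = 0
delta_{31} = 0
Result = 1 * 1 - 0 * 0 = 1 - 0 = 1

1


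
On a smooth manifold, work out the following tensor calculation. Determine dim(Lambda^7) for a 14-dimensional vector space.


The dimension of the space of p-forms on an n-dimensional space is C(n, p).
n = 14, p = 7
C(14, 7) = 14! / (7! * 7!) = 3432

3432


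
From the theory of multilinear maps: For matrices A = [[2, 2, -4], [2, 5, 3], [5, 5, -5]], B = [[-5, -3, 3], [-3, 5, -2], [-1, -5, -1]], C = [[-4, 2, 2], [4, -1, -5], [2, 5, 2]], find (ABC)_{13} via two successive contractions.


(ABC)_{13} = sum_m (AB)_{1m} C_{m3}. First compute row 1 of AB.
(AB)_{11} = 2*-5 + 2*-3 + -4*-1 = -12
(AB)_{12} = 2*-3 + 2*5 + -4*-5 = 24
(AB)_{13} = 2*3 + 2*-2 + -4*-1 = 6
Now contract with column 3 of C:
(AB)_{11} * C_{13} = -12 * 2 = -24
(AB)_{12} * C_{23} = 24 * -5 = -120
(AB)_{13} * C_{33} = 6 * 2 = 12
(ABC)_{13} = -24 + -120 + 12 = -132

-132


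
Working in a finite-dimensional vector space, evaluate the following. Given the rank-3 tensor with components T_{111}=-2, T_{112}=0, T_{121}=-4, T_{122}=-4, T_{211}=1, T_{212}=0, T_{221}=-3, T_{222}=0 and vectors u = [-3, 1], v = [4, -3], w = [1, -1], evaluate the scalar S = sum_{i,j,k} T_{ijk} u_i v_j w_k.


S = sum over i,j,k of T_{ijk} u_i v_j w_k. Expanding all 8 terms:
T_{111}*u_1*v_1*w_1 = -2*-3*4*1 = 24  (running total: 24)
T_{112}*u_1*v_1*w_2 = 0*-3*4*-1 = 0  (running total: 24)
T_{121}*u_1*v_2*w_1 = -4*-3*-3*1 = -36  (running total: -12)
T_{122}*u_1*v_2*w_2 = -4*-3*-3*-1 = 36  (running total: 24)
T_{211}*u_2*v_1*w_1 = 1*1*4*1 = 4  (running total: 28)
T_{212}*u_2*v_1*w_2 = 0*1*4*-1 = 0  (running total: 28)
T_{221}*u_2*v_2*w_1 = -3*1*-3*1 = 9  (running total: 37)
T_{222}*u_2*v_2*w_2 = 0*1*-3*-1 = 0  (running total: 37)
S = 37

37


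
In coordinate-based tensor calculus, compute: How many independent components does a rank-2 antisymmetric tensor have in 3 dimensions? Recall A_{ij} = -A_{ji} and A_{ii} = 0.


An antisymmetric rank-2 tensor satisfies A_{ij} = -A_{ji}, so diagonal entries are zero.
The independent components are the upper-triangular entries: C(n, 2) = n(n-1)/2.
n = 3
C(3, 2) = 3 * 2 / 2 = 6 / 2 = 3

3


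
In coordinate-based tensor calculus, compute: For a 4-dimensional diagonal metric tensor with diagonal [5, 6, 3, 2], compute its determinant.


For a diagonal metric, the determinant is the product of diagonal entries.
Diagonal entries: 5, 6, 3, 2
det(g) = 5 * 6 * 3 * 2 = 180

180


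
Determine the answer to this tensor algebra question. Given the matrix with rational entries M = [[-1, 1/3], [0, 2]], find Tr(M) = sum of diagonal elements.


The trace is the sum of diagonal entries.
Diagonal: M[1,1] = -1, M[2,2] = 2
Tr(M) = -1 + 2
Computing step by step:
After adding M[1,1]: -1
After adding M[2,2]: 1
Tr(M) = 1

1


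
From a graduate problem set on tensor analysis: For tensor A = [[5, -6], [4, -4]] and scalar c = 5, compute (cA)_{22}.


Scalar multiplication: (cA)_{ij} = c * A_{ij}.
c = 5
A_{22} = -4
(cA)_{22} = 5 * -4 = -20

-20


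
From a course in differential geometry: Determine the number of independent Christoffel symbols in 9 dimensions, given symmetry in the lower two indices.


Christoffel symbols Gamma^k_{ij} are symmetric in i,j, so there are d * d(d+1)/2 independent symbols.
d = 9
d(d+1)/2 = 9 * 10 / 2 = 45
Total = 9 * 45 = 405

405


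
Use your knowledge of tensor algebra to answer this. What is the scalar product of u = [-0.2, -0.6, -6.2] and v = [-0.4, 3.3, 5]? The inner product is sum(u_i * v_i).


The inner product u . v = sum of u_i * v_i.
Term-by-term: -0.2 * -0.4, -0.6 * 3.3, -6.2 * 5
Products: 0.08, -1.98, -31
Sum = 0.08 + -1.98 + -31 = -32.9

-32.9


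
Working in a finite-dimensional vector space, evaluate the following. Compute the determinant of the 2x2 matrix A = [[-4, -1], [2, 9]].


For a 2x2 matrix [[a, b], [c, d]], det = a*d - b*c.
a = -4, b = -1, c = 2, d = 9
a*d = -4 * 9 = -36
b*c = -1 * 2 = -2
det = -36 - -2 = -34

-34


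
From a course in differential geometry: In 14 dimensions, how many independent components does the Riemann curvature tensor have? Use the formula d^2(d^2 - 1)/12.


The Riemann tensor in d dimensions has d^2(d^2 - 1)/12 independent components.
d = 14, so d^2 = 196
d^2 - 1 = 195
d^2(d^2 - 1) = 196 * 195 = 38220
Divide by 12: 38220 / 12 = 3185

3185


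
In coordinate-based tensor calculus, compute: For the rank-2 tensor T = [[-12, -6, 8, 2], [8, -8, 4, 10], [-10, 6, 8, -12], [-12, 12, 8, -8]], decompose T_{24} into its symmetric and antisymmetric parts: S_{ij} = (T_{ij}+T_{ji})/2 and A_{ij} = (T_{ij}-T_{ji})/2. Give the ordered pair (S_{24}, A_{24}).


T_{24} = 10
T_{42} = 12
S_{24} = (10 + 12)/2 = 22/2 = 11
A_{24} = (10 - 12)/2 = -2/2 = -1
Check: S + A = 11 + -1 = 10 = T_{24}.

(11, -1)


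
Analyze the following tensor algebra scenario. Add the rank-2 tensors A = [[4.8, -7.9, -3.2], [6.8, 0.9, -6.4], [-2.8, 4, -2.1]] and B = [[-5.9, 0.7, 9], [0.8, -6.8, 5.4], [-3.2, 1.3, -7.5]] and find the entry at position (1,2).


Tensor addition is component-wise: (A + B)_{ij} = A_{ij} + B_{ij}.
A_{12} = -7.9
B_{12} = 0.7
(A + B)_{12} = -7.9 + 0.7 = -7.2

-7.2


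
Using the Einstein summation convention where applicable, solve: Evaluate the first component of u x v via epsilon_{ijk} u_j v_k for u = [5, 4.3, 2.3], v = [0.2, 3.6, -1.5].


(u x v)_1 = sum_{j,k} epsilon_{1jk} u_j v_k. Only permutations of (1,2,3) contribute; the two non-zero terms are:
eps_{123} u_2 v_3 = 1 * 4.3 * -1.5 = -6.45
eps_{132} u_3 v_2 = -1 * 2.3 * 3.6 = -8.28
(u x v)_1 = -14.73

-14.73


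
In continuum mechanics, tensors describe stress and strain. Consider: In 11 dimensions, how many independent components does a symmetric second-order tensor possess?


A symmetric rank-2 tensor in d dimensions has d(d+1)/2 independent components.
d = 11
d(d+1)/2 = 11 * 12 / 2 = 132 / 2 = 66

66


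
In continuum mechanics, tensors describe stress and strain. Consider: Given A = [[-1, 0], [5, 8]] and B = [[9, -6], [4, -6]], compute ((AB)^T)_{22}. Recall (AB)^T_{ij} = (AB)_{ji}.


(AB)^T_{ij} = (AB)_{ji} = sum_k A_{jk} B_{ki}.
For i=2, j=2 we need (AB)_{22}:
A_{21} * B_{12} = 5 * -6 = -30
A_{22} * B_{22} = 8 * -6 = -48
Sum = -30 + -48 = -78

-78


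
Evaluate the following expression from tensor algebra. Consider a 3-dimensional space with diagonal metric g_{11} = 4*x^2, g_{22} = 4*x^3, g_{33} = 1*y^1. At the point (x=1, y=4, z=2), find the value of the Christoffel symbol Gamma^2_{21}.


For a diagonal metric, Gamma^k_{ij} = (1/2) g^{kk} (dg_{ik}/dx_j + dg_{jk}/dx_i - dg_{ij}/dx_k).
The metric is diagonal, so g_{ab} = 0 for a != b.
At the given point: g_{11} = 4, g_{22} = 4, g_{33} = 4
g^{22} = 1/4
dg_{22}/dx_1 = dg_{22}/dx_1 = 12
dg_{12}/dx_2 = 0 (off-diagonal)
dg_{21}/dx_2 = 0 (off-diagonal)
Numerator = 12 + 0 - 0 = 12
Gamma^2_{21} = 12 / (2 * 4) = 3/2

3/2


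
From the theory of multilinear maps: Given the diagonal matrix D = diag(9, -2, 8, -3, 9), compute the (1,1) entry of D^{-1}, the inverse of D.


For a diagonal matrix, the inverse has entries (D^{-1})_{ii} = 1/d_{ii}.
The diagonal entries are: d_{11} = 9, d_{22} = -2, d_{33} = 8, d_{44} = -3, d_{55} = 9
We need (D^{-1})_{11} = 1/d_{11} = 1/9 = 1/9

1/9


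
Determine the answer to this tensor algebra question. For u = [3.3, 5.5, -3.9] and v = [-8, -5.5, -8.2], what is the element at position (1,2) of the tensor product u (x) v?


The outer product entry T_{ij} = u_i * v_j.
We need i=1, j=2.
u_1 = 3.3, v_2 = -5.5
T_{1,2} = 3.3 * -5.5 = -18.15

-18.15


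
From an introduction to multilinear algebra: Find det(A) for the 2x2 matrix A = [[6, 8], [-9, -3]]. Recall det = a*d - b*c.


For a 2x2 matrix [[a, b], [c, d]], det = a*d - b*c.
a = 6, b = 8, c = -9, d = -3
a*d = 6 * -3 = -18
b*c = 8 * -9 = -72
det = -18 - -72 = 54

54


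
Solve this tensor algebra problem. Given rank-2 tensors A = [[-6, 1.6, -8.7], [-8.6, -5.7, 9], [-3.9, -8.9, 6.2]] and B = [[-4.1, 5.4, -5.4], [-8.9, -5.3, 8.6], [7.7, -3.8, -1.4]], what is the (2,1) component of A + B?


Tensor addition is component-wise: (A + B)_{ij} = A_{ij} + B_{ij}.
A_{21} = -8.6
B_{21} = -8.9
(A + B)_{21} = -8.6 + -8.9 = -17.5

-17.5


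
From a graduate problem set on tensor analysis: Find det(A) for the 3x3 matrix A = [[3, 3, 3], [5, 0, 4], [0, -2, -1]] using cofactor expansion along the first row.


Expanding along the first row, det(A) = a11*M_11 - a12*M_12 + a13*M_13, where M_1j is the (1,j) minor.
Minor M_11 = 0*-1 - 4*-2 = 8
Minor M_12 = 5*-1 - 4*0 = -5
Minor M_13 = 5*-2 - 0*0 = -10
det = 3*(8) - 3*(-5) + 3*(-10)
    = 24 - -15 + -30
    = 9

9


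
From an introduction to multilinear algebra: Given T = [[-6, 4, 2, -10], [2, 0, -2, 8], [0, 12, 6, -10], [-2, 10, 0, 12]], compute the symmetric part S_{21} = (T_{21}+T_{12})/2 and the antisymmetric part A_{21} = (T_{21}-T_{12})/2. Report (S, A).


T_{21} = 2
T_{12} = 4
S_{21} = (2 + 4)/2 = 6/2 = 3
A_{21} = (2 - 4)/2 = -2/2 = -1
Check: S + A = 3 + -1 = 2 = T_{21}.

(3, -1)


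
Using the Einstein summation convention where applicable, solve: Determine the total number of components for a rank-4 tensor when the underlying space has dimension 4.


The number of components of a rank-r tensor in d dimensions is d^r.
Here d = 4 and r = 4.
4^4 = 256

256


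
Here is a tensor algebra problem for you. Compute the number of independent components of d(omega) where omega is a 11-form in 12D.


The exterior derivative of a p-form is a (p+1)-form.
Its number of independent components is C(n, p+1).
n = 12, p+1 = 12
C(12, 12) = 1

1


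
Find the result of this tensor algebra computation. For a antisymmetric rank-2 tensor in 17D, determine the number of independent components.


A antisymmetric rank-2 tensor in d dimensions has d(d-1)/2 independent components.
d = 17
d(d-1)/2 = 17 * 16 / 2 = 272 / 2 = 136

136


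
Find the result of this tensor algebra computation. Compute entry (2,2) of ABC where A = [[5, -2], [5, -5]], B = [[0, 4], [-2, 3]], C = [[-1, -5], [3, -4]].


(ABC)_{22} = sum_m (AB)_{2m} C_{m2}. First compute row 2 of AB.
(AB)_{21} = 5*0 + -5*-2 = 10
(AB)_{22} = 5*4 + -5*3 = 5
Now contract with column 2 of C:
(AB)_{21} * C_{12} = 10 * -5 = -50
(AB)_{22} * C_{22} = 5 * -4 = -20
(ABC)_{22} = -50 + -20 = -70

-70


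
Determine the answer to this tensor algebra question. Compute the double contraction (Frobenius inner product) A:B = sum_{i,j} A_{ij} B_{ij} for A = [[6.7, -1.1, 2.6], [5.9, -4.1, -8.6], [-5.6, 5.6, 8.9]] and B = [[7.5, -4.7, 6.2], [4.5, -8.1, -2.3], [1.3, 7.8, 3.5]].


A:B = sum over all i,j of A_{ij} * B_{ij}.
Row 1: 6.7*7.5=50.25, -1.1*-4.7=5.17, 2.6*6.2=16.12 => row sum = 71.54
Row 2: 5.9*4.5=26.55, -4.1*-8.1=33.21, -8.6*-2.3=19.78 => row sum = 79.54
Row 3: -5.6*1.3=-7.28, 5.6*7.8=43.68, 8.9*3.5=31.15 => row sum = 67.55
Total = 71.54 + 79.54 + 67.55 = 218.63

218.63


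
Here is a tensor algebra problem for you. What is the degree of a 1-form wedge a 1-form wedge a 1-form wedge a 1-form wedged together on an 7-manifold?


The degree of a wedge product is the sum of the degrees of the individual forms.
Degrees: 1, 1, 1, 1
Total degree = 1 + 1 + 1 + 1 = 4

4


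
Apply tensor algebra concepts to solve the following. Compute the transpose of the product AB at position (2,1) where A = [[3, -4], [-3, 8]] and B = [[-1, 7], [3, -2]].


(AB)^T_{ij} = (AB)_{ji} = sum_k A_{jk} B_{ki}.
For i=2, j=1 we need (AB)_{12}:
A_{11} * B_{12} = 3 * 7 = 21
A_{12} * B_{22} = -4 * -2 = 8
Sum = 21 + 8 = 29

29


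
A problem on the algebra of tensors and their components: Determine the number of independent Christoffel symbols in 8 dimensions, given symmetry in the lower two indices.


Christoffel symbols Gamma^k_{ij} are symmetric in i,j, so there are d * d(d+1)/2 independent symbols.
d = 8
d(d+1)/2 = 8 * 9 / 2 = 36
Total = 8 * 36 = 288

288


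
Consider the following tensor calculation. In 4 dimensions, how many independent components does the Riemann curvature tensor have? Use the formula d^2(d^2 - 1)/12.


The Riemann tensor in d dimensions has d^2(d^2 - 1)/12 independent components.
d = 4, so d^2 = 16
d^2 - 1 = 15
d^2(d^2 - 1) = 16 * 15 = 240
Divide by 12: 240 / 12 = 20

20
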